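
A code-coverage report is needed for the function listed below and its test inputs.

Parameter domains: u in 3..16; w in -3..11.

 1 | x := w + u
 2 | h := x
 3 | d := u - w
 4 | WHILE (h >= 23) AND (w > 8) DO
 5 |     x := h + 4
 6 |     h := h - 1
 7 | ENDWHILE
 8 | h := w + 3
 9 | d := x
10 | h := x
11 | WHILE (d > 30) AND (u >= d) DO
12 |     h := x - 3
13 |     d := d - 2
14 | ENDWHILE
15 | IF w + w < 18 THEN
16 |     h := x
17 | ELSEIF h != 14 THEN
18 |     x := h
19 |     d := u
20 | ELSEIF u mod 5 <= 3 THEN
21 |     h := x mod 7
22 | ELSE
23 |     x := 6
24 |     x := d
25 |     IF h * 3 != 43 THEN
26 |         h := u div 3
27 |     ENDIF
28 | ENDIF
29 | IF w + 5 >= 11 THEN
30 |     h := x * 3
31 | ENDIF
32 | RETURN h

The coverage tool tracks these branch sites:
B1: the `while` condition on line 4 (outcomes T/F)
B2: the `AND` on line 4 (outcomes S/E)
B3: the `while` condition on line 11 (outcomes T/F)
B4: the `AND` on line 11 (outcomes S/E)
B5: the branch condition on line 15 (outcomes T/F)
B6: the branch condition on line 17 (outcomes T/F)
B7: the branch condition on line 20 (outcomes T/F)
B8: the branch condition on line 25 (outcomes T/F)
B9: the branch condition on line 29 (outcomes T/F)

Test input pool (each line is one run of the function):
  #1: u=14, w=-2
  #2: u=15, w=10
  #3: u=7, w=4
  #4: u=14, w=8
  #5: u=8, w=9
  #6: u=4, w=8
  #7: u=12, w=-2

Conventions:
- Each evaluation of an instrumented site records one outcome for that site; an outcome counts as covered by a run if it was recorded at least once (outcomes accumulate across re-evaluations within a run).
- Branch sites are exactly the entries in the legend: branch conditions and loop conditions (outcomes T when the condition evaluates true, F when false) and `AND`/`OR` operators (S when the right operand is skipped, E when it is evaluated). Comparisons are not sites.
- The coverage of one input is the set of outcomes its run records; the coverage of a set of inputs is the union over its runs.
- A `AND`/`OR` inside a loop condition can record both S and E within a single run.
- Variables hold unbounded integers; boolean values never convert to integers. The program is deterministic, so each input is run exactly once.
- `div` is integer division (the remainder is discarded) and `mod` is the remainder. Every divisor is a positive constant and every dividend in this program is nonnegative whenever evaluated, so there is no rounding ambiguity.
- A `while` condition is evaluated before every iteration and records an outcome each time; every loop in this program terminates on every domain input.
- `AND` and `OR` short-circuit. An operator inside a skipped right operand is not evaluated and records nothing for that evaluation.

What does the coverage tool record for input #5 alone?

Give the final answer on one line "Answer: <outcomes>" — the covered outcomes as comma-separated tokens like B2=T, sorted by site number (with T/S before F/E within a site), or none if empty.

Running input #5 (u=8, w=9), event by event:
  B2->S, B1->F, B4->S, B3->F, B5->F, B6->T, B9->T
as a set, this run covers: B1=F, B2=S, B3=F, B4=S, B5=F, B6=T, B9=T

Answer: B1=F, B2=S, B3=F, B4=S, B5=F, B6=T, B9=T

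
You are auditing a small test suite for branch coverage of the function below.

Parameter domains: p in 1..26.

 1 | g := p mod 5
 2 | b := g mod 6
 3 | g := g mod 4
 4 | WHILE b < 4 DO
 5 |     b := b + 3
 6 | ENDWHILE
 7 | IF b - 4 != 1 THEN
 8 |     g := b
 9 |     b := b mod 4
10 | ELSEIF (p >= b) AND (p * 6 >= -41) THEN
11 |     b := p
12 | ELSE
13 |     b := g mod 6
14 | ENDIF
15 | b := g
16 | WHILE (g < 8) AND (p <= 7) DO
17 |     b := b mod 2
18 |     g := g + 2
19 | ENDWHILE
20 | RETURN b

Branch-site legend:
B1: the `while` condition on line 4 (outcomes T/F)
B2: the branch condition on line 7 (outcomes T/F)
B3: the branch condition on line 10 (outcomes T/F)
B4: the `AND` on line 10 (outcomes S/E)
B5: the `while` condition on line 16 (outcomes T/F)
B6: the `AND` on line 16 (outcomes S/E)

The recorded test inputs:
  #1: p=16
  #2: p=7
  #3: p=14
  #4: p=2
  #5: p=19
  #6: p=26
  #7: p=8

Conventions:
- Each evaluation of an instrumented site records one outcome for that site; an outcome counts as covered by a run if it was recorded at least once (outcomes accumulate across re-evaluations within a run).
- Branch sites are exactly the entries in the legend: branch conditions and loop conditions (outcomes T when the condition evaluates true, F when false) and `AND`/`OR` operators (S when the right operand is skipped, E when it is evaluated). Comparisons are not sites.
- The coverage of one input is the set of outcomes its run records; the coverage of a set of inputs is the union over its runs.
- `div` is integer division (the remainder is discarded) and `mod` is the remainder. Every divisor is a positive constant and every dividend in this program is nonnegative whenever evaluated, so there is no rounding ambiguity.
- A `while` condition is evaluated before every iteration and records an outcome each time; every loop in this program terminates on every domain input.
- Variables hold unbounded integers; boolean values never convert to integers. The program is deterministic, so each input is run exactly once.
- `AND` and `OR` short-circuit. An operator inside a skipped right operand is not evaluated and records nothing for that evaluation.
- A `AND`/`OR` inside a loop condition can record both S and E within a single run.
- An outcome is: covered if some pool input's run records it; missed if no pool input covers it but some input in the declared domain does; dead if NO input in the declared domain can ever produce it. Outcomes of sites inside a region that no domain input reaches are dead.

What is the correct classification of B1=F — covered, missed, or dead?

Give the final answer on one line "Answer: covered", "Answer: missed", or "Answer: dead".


B1=F is recorded by pool input(s) 1, 2, 3, 4, 5, 6, 7 -> covered
Answer: covered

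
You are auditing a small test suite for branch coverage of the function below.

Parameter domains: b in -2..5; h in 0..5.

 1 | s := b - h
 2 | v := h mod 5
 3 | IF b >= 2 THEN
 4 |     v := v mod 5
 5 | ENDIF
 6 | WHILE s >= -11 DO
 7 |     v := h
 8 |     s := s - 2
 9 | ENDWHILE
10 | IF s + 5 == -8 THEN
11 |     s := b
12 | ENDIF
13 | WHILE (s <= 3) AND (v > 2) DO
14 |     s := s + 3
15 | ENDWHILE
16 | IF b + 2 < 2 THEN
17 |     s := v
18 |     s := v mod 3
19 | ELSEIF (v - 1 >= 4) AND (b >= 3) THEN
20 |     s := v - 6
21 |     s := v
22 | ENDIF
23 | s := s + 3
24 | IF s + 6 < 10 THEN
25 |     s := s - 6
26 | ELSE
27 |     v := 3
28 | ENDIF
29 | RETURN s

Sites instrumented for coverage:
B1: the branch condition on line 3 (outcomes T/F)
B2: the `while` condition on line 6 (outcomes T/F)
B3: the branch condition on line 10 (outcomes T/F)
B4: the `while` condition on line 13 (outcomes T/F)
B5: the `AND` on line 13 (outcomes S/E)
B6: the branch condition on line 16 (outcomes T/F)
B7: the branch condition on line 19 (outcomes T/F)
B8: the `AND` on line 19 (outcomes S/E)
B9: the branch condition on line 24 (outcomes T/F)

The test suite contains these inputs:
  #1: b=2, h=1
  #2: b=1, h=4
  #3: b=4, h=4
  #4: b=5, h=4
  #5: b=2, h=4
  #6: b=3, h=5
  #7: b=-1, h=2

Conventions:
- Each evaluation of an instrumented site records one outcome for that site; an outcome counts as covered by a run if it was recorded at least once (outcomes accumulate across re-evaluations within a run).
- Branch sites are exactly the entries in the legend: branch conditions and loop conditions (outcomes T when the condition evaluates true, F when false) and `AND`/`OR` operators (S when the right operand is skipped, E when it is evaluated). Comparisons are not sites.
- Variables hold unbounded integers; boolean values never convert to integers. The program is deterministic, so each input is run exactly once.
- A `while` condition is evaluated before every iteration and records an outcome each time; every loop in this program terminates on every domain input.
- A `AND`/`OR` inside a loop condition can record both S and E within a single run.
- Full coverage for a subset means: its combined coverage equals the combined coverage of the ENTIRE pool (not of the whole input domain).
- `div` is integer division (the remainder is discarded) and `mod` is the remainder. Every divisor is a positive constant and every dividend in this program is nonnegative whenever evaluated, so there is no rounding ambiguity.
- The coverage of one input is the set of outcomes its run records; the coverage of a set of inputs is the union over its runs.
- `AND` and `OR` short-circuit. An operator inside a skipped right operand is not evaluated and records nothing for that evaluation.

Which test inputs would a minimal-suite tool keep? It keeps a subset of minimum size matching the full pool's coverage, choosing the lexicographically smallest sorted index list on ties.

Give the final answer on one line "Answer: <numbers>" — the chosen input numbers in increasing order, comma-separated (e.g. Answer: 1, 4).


#1 (b=2, h=1) -> B1->T, B2->T, B2->T, B2->T, B2->T, B2->T, B2->T, B2->T, B2->F, B3->T, B5->E, B4->F, B6->F, B8->S, ...; covered: B1=T, B2=T, B2=F, B3=T, B4=F, B5=E, B6=F, B7=F, B8=S, B9=F
#2 (b=1, h=4) -> B1->F, B2->T, B2->T, B2->T, B2->T, B2->T, B2->F, B3->T, B5->E, B4->T, B5->S, B4->F, B6->F, B8->S, ...; covered: B1=F, B2=T, B2=F, B3=T, B4=T, B4=F, B5=S, B5=E, B6=F, B7=F, B8=S, B9=F
#3 (b=4, h=4) -> B1->T, B2->T, B2->T, B2->T, B2->T, B2->T, B2->T, B2->F, B3->F, B5->E, B4->T, B5->E, B4->T, B5->E, ...; covered: B1=T, B2=T, B2=F, B3=F, B4=T, B4=F, B5=S, B5=E, B6=F, B7=F, B8=S, B9=F
#4 (b=5, h=4) -> B1->T, B2->T, B2->T, B2->T, B2->T, B2->T, B2->T, B2->T, B2->F, B3->T, B5->S, B4->F, B6->F, B8->S, ...; covered: B1=T, B2=T, B2=F, B3=T, B4=F, B5=S, B6=F, B7=F, B8=S, B9=F
#5 (b=2, h=4) -> B1->T, B2->T, B2->T, B2->T, B2->T, B2->T, B2->F, B3->F, B5->E, B4->T, B5->E, B4->T, B5->E, B4->T, ...; covered: B1=T, B2=T, B2=F, B3=F, B4=T, B4=F, B5=S, B5=E, B6=F, B7=F, B8=S, B9=F
#6 (b=3, h=5) -> B1->T, B2->T, B2->T, B2->T, B2->T, B2->T, B2->F, B3->F, B5->E, B4->T, B5->E, B4->T, B5->E, B4->T, ...; covered: B1=T, B2=T, B2=F, B3=F, B4=T, B4=F, B5=S, B5=E, B6=F, B7=T, B8=E, B9=F
#7 (b=-1, h=2) -> B1->F, B2->T, B2->T, B2->T, B2->T, B2->T, B2->F, B3->T, B5->E, B4->F, B6->T, B9->F; covered: B1=F, B2=T, B2=F, B3=T, B4=F, B5=E, B6=T, B9=F
the full pool covers 17 outcomes: B1=T, B1=F, B2=T, B2=F, B3=T, B3=F, B4=T, B4=F, B5=S, B5=E, B6=T, B6=F, B7=T, B7=F, B8=S, B8=E, B9=F
every size-1 subset falls short of the 17 outcomes (best: 12/17)
every size-2 subset falls short of the 17 outcomes (best: 16/17)
at size 3, {1, 6, 7} reaches all 17 outcomes; every lexicographically earlier size-3 subset fails
Answer: 1, 6, 7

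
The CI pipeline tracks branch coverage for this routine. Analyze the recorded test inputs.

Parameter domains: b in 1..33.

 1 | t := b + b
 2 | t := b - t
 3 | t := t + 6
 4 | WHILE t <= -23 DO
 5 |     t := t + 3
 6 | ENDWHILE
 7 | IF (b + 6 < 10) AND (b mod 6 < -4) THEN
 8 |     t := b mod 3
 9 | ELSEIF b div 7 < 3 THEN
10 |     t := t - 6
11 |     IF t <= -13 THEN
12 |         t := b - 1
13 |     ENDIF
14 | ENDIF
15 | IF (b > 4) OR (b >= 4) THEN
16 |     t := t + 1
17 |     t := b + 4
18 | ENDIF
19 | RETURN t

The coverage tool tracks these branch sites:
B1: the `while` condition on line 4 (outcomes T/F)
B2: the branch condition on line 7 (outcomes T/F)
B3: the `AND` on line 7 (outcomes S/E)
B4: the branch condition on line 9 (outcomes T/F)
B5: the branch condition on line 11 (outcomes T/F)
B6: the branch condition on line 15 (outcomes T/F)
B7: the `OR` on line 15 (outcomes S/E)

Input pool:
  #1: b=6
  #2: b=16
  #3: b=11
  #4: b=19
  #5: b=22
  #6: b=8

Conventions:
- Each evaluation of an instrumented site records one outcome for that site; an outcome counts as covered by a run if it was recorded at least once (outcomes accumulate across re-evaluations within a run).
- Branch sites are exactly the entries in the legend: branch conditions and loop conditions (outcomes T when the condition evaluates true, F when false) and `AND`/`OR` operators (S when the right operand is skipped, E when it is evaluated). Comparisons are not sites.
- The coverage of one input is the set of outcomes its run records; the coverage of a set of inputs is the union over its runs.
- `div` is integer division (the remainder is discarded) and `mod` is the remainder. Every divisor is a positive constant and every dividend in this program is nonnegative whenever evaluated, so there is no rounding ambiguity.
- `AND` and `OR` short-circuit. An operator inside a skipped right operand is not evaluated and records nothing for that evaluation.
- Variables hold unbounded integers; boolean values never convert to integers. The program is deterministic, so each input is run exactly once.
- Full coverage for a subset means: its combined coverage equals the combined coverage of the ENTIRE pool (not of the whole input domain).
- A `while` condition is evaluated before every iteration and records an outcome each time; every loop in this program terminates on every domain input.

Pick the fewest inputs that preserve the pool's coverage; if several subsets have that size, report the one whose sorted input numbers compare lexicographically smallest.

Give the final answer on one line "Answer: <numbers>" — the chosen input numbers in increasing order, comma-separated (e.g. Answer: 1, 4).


input #1, b=6: events B1->F, B3->S, B2->F, B4->T, B5->F, B7->S, B6->T; outcomes B1=F, B2=F, B3=S, B4=T, B5=F, B6=T, B7=S
input #2, b=16: events B1->F, B3->S, B2->F, B4->T, B5->T, B7->S, B6->T; outcomes B1=F, B2=F, B3=S, B4=T, B5=T, B6=T, B7=S
input #3, b=11: events B1->F, B3->S, B2->F, B4->T, B5->F, B7->S, B6->T; outcomes B1=F, B2=F, B3=S, B4=T, B5=F, B6=T, B7=S
input #4, b=19: events B1->F, B3->S, B2->F, B4->T, B5->T, B7->S, B6->T; outcomes B1=F, B2=F, B3=S, B4=T, B5=T, B6=T, B7=S
input #5, b=22: events B1->F, B3->S, B2->F, B4->F, B7->S, B6->T; outcomes B1=F, B2=F, B3=S, B4=F, B6=T, B7=S
input #6, b=8: events B1->F, B3->S, B2->F, B4->T, B5->F, B7->S, B6->T; outcomes B1=F, B2=F, B3=S, B4=T, B5=F, B6=T, B7=S
pool-wide coverage (9 outcomes): B1=F, B2=F, B3=S, B4=T, B4=F, B5=T, B5=F, B6=T, B7=S
checked all size-1 subsets: none covers 9 outcomes (max 7/9)
checked all size-2 subsets: none covers 9 outcomes (max 8/9)
size 3: inputs {1, 2, 5} cover all 9 outcomes, and no lexicographically smaller subset of this size does
Answer: 1, 2, 5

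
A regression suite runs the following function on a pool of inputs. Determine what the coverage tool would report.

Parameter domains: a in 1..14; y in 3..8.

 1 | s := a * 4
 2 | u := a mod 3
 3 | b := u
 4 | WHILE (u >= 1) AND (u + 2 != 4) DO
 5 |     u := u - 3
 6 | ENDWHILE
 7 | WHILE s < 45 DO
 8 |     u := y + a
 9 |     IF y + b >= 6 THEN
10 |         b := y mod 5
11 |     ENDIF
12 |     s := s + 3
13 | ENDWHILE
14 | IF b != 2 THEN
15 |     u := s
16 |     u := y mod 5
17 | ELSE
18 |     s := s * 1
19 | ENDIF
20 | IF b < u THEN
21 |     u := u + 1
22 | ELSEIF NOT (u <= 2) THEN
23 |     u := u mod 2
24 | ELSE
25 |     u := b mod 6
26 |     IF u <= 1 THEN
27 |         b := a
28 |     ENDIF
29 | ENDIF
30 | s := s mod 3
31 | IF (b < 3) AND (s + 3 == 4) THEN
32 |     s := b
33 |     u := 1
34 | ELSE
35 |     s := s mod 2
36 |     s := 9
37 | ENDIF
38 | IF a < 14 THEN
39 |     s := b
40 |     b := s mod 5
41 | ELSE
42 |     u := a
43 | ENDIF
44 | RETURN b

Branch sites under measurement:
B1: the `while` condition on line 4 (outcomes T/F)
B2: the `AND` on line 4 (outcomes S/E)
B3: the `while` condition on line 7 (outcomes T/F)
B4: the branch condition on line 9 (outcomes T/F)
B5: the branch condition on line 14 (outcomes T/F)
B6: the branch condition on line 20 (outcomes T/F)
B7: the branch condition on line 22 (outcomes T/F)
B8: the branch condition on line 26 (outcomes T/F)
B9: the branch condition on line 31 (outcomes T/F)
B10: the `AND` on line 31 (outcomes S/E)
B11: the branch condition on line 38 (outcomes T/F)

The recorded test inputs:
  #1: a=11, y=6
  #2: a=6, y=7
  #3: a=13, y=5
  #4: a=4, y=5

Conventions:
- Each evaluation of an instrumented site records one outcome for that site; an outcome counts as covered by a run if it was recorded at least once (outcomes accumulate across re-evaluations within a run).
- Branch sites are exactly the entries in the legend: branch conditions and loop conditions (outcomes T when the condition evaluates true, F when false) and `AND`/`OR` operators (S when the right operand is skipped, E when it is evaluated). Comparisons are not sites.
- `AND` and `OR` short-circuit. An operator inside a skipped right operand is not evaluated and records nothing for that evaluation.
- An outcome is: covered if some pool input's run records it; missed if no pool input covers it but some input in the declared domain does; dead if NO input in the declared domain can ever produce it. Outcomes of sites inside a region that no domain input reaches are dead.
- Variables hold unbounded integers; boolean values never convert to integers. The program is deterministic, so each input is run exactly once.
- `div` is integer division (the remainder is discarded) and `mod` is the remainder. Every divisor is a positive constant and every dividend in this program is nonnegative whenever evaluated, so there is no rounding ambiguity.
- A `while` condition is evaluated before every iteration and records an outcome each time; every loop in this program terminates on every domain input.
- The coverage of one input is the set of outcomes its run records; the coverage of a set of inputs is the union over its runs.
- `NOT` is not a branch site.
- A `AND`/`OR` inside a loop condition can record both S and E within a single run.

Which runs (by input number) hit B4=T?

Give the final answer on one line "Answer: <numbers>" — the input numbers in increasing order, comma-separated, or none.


input #1 (a=11, y=6): records B4=T
input #2 (a=6, y=7): records B4=T
input #3 (a=13, y=5): does not record B4=T
input #4 (a=4, y=5): records B4=T
Answer: 1, 2, 4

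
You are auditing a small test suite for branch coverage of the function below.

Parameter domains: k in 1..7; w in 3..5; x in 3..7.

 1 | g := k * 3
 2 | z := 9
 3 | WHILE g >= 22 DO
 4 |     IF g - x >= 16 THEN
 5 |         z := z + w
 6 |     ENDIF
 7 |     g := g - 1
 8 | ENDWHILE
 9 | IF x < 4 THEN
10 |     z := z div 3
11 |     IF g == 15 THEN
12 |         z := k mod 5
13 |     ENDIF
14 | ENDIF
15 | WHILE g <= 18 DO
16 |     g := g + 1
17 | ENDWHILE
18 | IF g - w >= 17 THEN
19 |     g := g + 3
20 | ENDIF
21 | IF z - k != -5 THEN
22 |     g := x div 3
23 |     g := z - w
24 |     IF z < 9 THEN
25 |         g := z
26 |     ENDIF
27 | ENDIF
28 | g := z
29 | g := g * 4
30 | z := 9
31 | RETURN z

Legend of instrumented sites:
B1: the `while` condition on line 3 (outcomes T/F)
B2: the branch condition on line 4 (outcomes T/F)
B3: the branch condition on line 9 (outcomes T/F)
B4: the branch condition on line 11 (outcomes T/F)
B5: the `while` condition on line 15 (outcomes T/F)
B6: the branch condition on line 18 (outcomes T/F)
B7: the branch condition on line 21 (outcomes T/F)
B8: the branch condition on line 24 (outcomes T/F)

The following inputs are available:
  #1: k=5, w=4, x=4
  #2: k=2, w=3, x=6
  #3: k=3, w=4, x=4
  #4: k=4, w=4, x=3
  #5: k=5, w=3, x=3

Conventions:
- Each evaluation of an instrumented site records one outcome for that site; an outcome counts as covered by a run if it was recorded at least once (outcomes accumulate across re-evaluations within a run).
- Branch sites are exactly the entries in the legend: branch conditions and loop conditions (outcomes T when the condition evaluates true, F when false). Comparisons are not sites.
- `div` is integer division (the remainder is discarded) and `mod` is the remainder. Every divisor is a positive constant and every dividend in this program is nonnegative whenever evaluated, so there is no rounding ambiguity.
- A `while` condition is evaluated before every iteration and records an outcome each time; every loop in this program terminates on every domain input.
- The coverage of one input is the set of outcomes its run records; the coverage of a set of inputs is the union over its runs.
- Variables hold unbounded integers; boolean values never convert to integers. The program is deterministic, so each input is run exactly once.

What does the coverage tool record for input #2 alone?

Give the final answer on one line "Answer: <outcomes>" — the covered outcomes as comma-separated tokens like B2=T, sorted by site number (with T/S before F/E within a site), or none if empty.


Running input #2 (k=2, w=3, x=6), event by event:
  B1->F, B3->F, B5->T, B5->T, B5->T, B5->T, B5->T, B5->T, B5->T, B5->T
  B5->T, B5->T, B5->T, B5->T, B5->T, B5->F, B6->F, B7->T, B8->F
as a set, this run covers: B1=F, B3=F, B5=T, B5=F, B6=F, B7=T, B8=F
Answer: B1=F, B3=F, B5=T, B5=F, B6=F, B7=T, B8=F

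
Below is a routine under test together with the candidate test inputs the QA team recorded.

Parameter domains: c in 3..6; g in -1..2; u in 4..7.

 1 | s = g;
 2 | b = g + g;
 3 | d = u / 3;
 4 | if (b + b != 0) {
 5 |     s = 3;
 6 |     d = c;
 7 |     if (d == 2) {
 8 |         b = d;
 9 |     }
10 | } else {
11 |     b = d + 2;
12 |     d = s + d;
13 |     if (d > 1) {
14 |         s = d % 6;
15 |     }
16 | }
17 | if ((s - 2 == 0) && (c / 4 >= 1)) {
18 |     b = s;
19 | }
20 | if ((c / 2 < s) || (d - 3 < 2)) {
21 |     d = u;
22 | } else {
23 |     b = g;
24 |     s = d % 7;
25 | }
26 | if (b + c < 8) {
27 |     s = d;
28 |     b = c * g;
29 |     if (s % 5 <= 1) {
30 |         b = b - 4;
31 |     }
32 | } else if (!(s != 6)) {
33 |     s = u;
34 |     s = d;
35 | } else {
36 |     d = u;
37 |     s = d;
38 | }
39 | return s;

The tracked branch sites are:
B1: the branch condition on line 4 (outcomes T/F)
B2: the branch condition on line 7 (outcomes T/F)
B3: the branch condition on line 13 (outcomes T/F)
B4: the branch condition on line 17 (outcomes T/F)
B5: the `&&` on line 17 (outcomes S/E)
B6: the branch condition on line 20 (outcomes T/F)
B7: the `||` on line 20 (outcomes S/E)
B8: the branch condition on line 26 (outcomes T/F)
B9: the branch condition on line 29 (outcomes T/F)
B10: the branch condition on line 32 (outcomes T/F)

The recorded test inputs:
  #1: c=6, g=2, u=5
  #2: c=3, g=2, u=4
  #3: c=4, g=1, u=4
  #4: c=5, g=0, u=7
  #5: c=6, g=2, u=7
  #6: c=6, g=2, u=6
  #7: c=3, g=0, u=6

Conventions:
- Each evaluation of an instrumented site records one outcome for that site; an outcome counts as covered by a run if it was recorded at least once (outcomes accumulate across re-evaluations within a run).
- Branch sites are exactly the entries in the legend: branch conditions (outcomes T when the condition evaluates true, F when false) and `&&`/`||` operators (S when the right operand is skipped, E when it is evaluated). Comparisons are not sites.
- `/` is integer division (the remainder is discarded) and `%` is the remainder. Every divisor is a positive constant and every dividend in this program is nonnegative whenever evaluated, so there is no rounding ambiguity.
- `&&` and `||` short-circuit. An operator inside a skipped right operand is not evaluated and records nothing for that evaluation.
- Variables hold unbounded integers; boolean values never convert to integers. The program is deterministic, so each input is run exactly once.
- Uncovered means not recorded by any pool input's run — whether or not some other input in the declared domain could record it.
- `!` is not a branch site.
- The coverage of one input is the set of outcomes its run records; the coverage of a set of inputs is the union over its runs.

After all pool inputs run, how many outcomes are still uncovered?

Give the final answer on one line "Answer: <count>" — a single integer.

test 1 (c=6, g=2, u=5) fires B1->T, B2->F, B5->S, B4->F, B7->E, B6->F, B8->F, B10->T; hits B1=T, B2=F, B4=F, B5=S, B6=F, B7=E, B8=F, B10=T
test 2 (c=3, g=2, u=4) fires B1->T, B2->F, B5->S, B4->F, B7->S, B6->T, B8->T, B9->F; hits B1=T, B2=F, B4=F, B5=S, B6=T, B7=S, B8=T, B9=F
test 3 (c=4, g=1, u=4) fires B1->T, B2->F, B5->S, B4->F, B7->S, B6->T, B8->T, B9->F; hits B1=T, B2=F, B4=F, B5=S, B6=T, B7=S, B8=T, B9=F
test 4 (c=5, g=0, u=7) fires B1->F, B3->T, B5->E, B4->T, B7->E, B6->T, B8->T, B9->F; hits B1=F, B3=T, B4=T, B5=E, B6=T, B7=E, B8=T, B9=F
test 5 (c=6, g=2, u=7) fires B1->T, B2->F, B5->S, B4->F, B7->E, B6->F, B8->F, B10->T; hits B1=T, B2=F, B4=F, B5=S, B6=F, B7=E, B8=F, B10=T
test 6 (c=6, g=2, u=6) fires B1->T, B2->F, B5->S, B4->F, B7->E, B6->F, B8->F, B10->T; hits B1=T, B2=F, B4=F, B5=S, B6=F, B7=E, B8=F, B10=T
test 7 (c=3, g=0, u=6) fires B1->F, B3->T, B5->E, B4->F, B7->S, B6->T, B8->T, B9->T; hits B1=F, B3=T, B4=F, B5=E, B6=T, B7=S, B8=T, B9=T
union over the pool: B1=T, B1=F, B2=F, B3=T, B4=T, B4=F, B5=S, B5=E, B6=T, B6=F, B7=S, B7=E, B8=T, B8=F, B9=T, B9=F, B10=T
uncovered (3 of 20): B2=T, B3=F, B10=F

Answer: 3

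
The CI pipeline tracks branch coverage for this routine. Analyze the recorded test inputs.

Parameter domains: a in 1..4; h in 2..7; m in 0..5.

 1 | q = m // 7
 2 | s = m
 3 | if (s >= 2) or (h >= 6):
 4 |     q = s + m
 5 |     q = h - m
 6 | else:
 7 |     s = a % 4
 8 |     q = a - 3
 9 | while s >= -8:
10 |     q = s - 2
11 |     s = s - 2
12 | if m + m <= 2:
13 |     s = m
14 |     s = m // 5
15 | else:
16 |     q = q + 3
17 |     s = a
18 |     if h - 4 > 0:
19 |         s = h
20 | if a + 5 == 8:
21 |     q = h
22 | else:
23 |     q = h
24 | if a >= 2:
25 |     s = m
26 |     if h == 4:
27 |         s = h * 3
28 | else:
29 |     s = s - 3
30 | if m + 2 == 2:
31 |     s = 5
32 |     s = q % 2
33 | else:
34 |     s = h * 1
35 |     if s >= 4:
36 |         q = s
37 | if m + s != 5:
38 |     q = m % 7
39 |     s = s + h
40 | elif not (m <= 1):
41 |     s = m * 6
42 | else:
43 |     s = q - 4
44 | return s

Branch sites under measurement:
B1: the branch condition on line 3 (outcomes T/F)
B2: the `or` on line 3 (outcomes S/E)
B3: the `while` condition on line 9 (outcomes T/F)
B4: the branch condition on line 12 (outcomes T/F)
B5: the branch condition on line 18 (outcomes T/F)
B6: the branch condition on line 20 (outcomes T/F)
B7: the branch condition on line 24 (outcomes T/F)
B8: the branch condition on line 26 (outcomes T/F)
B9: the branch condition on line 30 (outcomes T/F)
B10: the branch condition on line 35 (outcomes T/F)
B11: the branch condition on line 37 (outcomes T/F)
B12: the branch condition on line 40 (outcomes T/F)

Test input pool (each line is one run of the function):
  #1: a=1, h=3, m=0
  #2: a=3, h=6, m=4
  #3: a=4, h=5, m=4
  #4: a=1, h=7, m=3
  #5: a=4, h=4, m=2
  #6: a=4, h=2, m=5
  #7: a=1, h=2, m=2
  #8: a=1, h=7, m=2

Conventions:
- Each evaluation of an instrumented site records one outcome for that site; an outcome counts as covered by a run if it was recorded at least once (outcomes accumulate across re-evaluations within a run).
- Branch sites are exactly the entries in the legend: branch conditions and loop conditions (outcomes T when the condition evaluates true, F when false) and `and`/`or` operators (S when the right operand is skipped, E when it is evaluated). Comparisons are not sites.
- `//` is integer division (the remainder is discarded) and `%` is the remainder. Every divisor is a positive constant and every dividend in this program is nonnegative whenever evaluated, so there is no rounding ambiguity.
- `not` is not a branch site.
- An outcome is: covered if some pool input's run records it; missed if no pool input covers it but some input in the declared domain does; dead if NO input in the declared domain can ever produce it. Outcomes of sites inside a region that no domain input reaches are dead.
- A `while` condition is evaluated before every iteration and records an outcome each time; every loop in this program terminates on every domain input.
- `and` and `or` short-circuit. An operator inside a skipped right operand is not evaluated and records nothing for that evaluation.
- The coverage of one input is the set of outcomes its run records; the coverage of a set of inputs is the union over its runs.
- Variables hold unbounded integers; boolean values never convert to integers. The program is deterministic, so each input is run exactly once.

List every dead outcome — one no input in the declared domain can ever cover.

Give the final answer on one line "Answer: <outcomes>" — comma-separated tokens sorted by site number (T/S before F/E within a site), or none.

sweeping the full domain (144 inputs) for each outcome:
  reachable outcomes have witnesses, e.g. B1=T (e.g. a=1, h=2, m=2), B1=F (e.g. a=1, h=2, m=0), B2=S (e.g. a=1, h=2, m=2), B2=E (e.g. a=1, h=2, m=0)

Answer: none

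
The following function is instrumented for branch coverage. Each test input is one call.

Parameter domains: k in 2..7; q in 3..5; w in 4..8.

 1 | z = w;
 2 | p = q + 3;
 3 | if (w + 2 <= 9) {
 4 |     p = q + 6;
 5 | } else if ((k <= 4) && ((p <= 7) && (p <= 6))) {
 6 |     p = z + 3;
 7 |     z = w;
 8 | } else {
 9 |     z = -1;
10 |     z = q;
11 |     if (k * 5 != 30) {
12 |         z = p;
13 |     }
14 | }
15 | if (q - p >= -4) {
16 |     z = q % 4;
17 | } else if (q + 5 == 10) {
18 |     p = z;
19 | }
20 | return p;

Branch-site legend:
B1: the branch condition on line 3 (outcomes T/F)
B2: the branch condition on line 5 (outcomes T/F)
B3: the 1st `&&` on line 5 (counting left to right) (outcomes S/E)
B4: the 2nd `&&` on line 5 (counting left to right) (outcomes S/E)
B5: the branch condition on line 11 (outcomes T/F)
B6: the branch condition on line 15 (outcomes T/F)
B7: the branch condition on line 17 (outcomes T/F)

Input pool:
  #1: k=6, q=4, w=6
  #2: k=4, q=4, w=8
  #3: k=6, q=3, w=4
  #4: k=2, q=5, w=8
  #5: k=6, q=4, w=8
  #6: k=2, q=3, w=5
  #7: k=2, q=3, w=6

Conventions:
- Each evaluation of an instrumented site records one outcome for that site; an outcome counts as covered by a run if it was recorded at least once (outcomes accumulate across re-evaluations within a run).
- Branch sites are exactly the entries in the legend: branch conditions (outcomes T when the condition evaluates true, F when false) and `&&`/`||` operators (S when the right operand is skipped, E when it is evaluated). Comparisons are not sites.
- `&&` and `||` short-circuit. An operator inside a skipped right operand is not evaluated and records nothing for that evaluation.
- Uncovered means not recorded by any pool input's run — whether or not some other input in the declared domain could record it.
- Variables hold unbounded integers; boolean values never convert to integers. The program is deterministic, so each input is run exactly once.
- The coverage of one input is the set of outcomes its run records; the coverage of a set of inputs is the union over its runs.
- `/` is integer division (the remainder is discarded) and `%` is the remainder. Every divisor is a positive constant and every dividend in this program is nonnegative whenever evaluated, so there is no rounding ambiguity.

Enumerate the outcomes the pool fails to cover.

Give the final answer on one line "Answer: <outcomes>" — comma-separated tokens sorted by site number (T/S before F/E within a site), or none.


input #1 (k=6, q=4, w=6): covers B1=T, B6=F, B7=F
input #2 (k=4, q=4, w=8): covers B1=F, B2=F, B3=E, B4=E, B5=T, B6=T
input #3 (k=6, q=3, w=4): covers B1=T, B6=F, B7=F
input #4 (k=2, q=5, w=8): covers B1=F, B2=F, B3=E, B4=S, B5=T, B6=T
input #5 (k=6, q=4, w=8): covers B1=F, B2=F, B3=S, B5=F, B6=T
input #6 (k=2, q=3, w=5): covers B1=T, B6=F, B7=F
input #7 (k=2, q=3, w=6): covers B1=T, B6=F, B7=F
union over the pool: B1=T, B1=F, B2=F, B3=S, B3=E, B4=S, B4=E, B5=T, B5=F, B6=T, B6=F, B7=F
uncovered (2 of 14): B2=T, B7=T
Answer: B2=T, B7=T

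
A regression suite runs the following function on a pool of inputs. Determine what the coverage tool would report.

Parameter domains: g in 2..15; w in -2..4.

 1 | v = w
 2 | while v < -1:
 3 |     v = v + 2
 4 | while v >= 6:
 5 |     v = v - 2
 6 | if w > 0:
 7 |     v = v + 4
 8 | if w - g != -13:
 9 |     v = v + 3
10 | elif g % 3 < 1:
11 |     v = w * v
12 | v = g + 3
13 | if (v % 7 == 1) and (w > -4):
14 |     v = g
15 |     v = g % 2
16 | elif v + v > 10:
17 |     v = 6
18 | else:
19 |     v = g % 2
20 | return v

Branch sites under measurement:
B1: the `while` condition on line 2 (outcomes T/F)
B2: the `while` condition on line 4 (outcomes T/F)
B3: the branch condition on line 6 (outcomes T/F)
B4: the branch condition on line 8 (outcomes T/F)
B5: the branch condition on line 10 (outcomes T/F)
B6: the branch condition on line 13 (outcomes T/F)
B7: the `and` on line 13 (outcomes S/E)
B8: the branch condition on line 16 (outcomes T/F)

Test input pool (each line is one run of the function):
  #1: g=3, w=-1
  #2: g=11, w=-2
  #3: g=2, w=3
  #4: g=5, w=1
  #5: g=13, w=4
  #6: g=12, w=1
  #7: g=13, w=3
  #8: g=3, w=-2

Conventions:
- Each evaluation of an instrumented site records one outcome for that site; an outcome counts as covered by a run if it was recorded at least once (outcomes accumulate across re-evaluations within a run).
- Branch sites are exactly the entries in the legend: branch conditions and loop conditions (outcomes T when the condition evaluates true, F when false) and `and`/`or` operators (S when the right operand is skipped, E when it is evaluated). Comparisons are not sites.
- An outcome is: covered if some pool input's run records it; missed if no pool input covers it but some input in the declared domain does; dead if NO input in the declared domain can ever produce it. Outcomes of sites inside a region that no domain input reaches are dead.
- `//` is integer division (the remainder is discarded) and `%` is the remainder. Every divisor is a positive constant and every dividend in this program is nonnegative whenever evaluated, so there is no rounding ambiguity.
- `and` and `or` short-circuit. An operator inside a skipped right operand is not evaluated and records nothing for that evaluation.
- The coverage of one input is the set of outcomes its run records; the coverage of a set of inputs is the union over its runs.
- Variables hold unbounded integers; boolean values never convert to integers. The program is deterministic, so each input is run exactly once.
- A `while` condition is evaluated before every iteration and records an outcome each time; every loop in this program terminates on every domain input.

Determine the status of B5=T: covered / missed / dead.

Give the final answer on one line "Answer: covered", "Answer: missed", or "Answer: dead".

no pool input records B5=T
but domain input (g=12, w=-1) does record it -> reachable, so missed

Answer: missed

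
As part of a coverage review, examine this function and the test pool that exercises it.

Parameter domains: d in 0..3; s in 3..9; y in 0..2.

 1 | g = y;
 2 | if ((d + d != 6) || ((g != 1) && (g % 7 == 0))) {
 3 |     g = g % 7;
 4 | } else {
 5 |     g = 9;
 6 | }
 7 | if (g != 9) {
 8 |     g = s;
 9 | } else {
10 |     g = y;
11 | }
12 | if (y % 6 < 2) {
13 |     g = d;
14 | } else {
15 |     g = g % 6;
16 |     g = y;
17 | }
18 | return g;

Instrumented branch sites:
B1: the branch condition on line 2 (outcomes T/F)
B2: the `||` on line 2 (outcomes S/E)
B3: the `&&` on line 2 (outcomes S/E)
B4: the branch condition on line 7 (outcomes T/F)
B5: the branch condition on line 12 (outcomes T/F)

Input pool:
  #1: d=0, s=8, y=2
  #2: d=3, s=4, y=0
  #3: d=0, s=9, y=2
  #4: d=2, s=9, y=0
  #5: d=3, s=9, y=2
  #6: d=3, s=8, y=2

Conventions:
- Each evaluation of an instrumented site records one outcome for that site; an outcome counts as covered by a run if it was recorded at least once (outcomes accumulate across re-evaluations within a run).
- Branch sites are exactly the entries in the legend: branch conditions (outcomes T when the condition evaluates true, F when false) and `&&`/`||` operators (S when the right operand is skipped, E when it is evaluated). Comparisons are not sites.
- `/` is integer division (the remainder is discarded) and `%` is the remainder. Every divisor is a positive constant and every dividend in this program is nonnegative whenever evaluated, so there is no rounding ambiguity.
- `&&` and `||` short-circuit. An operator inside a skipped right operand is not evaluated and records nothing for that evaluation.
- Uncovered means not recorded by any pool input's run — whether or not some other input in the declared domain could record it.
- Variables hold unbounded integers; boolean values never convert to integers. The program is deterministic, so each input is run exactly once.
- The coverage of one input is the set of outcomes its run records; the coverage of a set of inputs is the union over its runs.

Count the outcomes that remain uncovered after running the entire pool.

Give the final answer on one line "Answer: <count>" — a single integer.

run #1 (d=0, s=8, y=2) records B1=T, B2=S, B4=T, B5=F
run #2 (d=3, s=4, y=0) records B1=T, B2=E, B3=E, B4=T, B5=T
run #3 (d=0, s=9, y=2) records B1=T, B2=S, B4=T, B5=F
run #4 (d=2, s=9, y=0) records B1=T, B2=S, B4=T, B5=T
run #5 (d=3, s=9, y=2) records B1=F, B2=E, B3=E, B4=F, B5=F
run #6 (d=3, s=8, y=2) records B1=F, B2=E, B3=E, B4=F, B5=F
union over the pool: B1=T, B1=F, B2=S, B2=E, B3=E, B4=T, B4=F, B5=T, B5=F
uncovered (1 of 10): B3=S

Answer: 1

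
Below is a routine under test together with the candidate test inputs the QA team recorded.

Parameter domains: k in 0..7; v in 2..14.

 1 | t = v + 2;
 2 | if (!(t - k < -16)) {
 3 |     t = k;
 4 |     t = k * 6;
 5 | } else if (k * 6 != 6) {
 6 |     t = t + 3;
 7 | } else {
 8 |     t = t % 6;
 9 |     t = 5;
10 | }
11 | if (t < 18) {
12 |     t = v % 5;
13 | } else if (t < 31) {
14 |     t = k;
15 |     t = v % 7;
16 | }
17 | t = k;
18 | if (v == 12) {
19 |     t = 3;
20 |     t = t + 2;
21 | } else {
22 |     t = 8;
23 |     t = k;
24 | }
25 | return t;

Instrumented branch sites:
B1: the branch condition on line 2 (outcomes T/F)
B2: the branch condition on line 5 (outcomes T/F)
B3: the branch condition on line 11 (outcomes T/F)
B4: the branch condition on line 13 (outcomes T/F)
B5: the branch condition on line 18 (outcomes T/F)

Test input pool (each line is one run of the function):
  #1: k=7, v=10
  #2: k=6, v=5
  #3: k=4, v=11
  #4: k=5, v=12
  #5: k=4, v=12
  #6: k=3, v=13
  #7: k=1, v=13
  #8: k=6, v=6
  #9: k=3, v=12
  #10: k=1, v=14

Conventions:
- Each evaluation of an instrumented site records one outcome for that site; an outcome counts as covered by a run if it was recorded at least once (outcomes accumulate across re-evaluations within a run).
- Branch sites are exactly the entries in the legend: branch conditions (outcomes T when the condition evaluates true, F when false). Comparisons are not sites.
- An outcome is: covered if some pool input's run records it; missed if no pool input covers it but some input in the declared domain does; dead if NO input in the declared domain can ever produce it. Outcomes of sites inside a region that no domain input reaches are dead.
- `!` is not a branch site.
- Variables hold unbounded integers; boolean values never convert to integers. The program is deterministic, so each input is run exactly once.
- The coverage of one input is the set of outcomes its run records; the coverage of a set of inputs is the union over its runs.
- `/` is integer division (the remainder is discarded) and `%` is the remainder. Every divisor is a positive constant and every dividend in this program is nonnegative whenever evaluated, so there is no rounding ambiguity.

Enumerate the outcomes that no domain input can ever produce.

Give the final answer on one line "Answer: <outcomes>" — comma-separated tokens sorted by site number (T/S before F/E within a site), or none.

sweeping the full domain (104 inputs) for each outcome:
  B1=F: unreachable across the whole domain -> dead
  B2=T: unreachable across the whole domain -> dead
  B2=F: unreachable across the whole domain -> dead
  reachable outcomes have witnesses, e.g. B1=T (e.g. k=0, v=2), B3=T (e.g. k=0, v=2), B3=F (e.g. k=3, v=2), B4=T (e.g. k=3, v=2)

Answer: B1=F, B2=T, B2=F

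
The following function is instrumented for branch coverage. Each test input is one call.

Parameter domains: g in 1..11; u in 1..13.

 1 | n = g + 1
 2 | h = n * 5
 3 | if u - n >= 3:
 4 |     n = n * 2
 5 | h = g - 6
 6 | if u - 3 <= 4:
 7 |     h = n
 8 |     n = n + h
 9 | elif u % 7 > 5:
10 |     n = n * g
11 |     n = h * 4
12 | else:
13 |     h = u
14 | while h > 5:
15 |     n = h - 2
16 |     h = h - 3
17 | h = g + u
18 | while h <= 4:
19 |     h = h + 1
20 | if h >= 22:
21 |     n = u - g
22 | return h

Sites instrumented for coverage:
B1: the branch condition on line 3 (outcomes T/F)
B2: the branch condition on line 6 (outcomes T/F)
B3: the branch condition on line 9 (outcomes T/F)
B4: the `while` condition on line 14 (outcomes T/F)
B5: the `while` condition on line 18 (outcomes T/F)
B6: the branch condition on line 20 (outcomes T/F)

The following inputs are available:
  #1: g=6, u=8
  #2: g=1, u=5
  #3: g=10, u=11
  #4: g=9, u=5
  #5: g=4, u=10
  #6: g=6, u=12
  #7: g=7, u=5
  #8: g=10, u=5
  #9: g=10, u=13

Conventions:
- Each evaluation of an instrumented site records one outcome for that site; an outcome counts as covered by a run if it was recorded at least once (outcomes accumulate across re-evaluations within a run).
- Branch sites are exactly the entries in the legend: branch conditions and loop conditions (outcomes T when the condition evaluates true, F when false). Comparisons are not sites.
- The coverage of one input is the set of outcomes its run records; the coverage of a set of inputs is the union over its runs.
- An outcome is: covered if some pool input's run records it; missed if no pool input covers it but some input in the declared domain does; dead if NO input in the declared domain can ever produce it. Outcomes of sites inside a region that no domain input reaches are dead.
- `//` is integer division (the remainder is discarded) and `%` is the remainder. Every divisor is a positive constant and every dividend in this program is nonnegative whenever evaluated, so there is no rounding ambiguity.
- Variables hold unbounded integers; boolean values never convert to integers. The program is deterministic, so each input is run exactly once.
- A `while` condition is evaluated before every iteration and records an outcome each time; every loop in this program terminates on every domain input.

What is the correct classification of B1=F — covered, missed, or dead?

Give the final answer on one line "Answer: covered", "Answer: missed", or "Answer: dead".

B1=F is recorded by pool input(s) 1, 3, 4, 7, 8, 9 -> covered

Answer: covered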